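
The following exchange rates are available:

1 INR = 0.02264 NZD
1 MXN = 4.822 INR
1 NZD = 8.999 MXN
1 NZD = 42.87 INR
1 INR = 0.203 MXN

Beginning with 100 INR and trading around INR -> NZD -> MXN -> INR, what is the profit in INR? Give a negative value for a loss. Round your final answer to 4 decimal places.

100 INR × 0.02264 = 2.264 NZD
2.264 NZD × 8.999 = 20.373736 MXN
20.373736 MXN × 4.822 = 98.242154992 INR
Net change: 98.242154992 − 100 = -1.757845008 INR

-1.7578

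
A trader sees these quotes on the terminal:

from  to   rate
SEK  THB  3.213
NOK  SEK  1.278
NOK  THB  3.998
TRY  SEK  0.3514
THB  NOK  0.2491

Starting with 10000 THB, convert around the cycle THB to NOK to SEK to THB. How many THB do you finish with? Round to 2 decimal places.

10000 THB × 0.2491 = 2491 NOK
2491 NOK × 1.278 = 3183.498 SEK
3183.498 SEK × 3.213 = 10228.579074 THB

10228.58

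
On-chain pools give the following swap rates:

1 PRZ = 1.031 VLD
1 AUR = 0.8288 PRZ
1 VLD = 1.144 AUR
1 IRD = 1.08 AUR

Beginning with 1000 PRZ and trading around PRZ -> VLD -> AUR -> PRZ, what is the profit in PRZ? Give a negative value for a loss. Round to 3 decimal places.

1000 PRZ × 1.031 = 1031 VLD
1031 VLD × 1.144 = 1179.464 AUR
1179.464 AUR × 0.8288 = 977.5397632 PRZ
Net change: 977.5397632 − 1000 = -22.4602368 PRZ

-22.460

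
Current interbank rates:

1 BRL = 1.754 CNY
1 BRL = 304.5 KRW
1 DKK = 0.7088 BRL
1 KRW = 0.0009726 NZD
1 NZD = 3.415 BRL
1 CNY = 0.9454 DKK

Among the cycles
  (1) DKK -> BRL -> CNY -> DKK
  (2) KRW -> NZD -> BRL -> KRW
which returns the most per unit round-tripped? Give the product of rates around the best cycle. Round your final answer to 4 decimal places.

1.1754

(1) 0.7088 × 1.754 × 0.9454 = 1.17535
(2) 0.0009726 × 3.415 × 304.5 = 1.01138
Highest is cycle (1) at 1.1754 (>1, arbitrage).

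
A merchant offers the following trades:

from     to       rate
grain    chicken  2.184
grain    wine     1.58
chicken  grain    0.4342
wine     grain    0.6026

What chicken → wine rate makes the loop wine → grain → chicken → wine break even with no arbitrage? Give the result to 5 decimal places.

Known legs of the cycle: 0.6026 × 2.184 = 1.3160784
For no arbitrage the full-cycle product must be 1, so the missing rate is 1 / 1.3160784 ≈ 0.7598332.

0.75983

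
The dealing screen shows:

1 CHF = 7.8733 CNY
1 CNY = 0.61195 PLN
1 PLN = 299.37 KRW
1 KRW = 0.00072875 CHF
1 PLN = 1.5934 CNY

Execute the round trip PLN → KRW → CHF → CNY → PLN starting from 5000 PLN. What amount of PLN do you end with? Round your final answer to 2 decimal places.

5255.69

5000 PLN × 299.37 = 1496850 KRW
1496850 KRW × 0.00072875 = 1090.8294375 CHF
1090.8294375 CHF × 7.8733 = 8588.42741026875 CNY
8588.42741026875 CNY × 0.61195 = 5255.6881537139615625 PLN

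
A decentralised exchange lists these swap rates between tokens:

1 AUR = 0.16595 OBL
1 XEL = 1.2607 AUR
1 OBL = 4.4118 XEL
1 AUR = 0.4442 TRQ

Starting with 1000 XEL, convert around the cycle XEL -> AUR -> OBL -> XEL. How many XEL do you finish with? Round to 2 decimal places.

1000 XEL × 1.2607 = 1260.7 AUR
1260.7 AUR × 0.16595 = 209.213165 OBL
209.213165 OBL × 4.4118 = 923.006641347 XEL

923.01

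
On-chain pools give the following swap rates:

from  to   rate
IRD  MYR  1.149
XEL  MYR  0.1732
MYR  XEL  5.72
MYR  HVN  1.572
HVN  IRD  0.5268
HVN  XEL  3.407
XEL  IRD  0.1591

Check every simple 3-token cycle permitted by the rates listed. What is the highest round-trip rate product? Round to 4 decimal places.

1.0456

XEL→IRD→MYR→XEL: 0.1591 × 1.149 × 5.72 = 1.04565
HVN→IRD→MYR→HVN: 0.5268 × 1.149 × 1.572 = 0.95152
XEL→MYR→HVN→XEL: 0.1732 × 1.572 × 3.407 = 0.92763
Maximum is XEL→IRD→MYR→XEL at 1.0456; arbitrage exists.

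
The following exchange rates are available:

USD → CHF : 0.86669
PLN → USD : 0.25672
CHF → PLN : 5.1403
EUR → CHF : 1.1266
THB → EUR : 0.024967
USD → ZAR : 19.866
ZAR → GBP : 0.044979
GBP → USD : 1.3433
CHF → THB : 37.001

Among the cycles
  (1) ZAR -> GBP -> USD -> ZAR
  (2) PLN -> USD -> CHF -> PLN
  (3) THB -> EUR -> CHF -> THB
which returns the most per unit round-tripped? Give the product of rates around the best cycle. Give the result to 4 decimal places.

(1) 0.044979 × 1.3433 × 19.866 = 1.20031
(2) 0.25672 × 0.86669 × 5.1403 = 1.14370
(3) 0.024967 × 1.1266 × 37.001 = 1.04076
Highest is cycle (1) at 1.2003 (>1, arbitrage).

1.2003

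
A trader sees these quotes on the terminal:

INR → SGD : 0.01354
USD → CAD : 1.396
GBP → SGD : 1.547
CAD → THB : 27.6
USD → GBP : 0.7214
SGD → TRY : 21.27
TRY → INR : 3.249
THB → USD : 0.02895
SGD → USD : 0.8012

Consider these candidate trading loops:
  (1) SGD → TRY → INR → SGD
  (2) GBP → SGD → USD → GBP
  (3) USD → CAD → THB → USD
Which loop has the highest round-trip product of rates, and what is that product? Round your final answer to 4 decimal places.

(1) 21.27 × 3.249 × 0.01354 = 0.93570
(2) 1.547 × 0.8012 × 0.7214 = 0.89414
(3) 1.396 × 27.6 × 0.02895 = 1.11543
Highest is cycle (3) at 1.1154 (>1, arbitrage).

1.1154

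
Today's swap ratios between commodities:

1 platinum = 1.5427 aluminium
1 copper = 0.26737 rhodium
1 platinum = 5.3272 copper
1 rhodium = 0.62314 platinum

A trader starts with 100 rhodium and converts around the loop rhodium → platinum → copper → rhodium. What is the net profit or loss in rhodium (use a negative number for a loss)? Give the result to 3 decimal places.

100 rhodium × 0.62314 = 62.314 platinum
62.314 platinum × 5.3272 = 331.9591408 copper
331.9591408 copper × 0.26737 = 88.755915475696 rhodium
Net change: 88.755915475696 − 100 = -11.244084524304 rhodium

-11.244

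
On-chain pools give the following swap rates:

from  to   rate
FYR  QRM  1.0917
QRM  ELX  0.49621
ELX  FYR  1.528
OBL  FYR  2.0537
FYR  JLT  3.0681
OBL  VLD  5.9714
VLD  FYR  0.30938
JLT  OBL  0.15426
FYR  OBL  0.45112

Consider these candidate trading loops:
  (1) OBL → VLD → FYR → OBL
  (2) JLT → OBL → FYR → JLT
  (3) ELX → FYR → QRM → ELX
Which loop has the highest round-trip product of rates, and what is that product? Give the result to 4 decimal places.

(1) 5.9714 × 0.30938 × 0.45112 = 0.83341
(2) 0.15426 × 2.0537 × 3.0681 = 0.97199
(3) 1.528 × 1.0917 × 0.49621 = 0.82774
Highest is cycle (2) at 0.9720 (≤1, no arbitrage).

0.9720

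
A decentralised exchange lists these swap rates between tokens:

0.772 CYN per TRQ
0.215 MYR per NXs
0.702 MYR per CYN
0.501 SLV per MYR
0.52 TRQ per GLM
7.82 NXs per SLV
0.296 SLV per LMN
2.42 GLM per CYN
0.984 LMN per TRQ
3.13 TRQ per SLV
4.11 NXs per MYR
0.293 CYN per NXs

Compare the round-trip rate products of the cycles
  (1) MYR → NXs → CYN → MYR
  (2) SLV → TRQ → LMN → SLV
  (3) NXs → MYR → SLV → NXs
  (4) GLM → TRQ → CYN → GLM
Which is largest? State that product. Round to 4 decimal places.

(1) 4.11 × 0.293 × 0.702 = 0.84537
(2) 3.13 × 0.984 × 0.296 = 0.91166
(3) 0.215 × 0.501 × 7.82 = 0.84233
(4) 0.52 × 0.772 × 2.42 = 0.97148
Highest is cycle (4) at 0.9715 (≤1, no arbitrage).

0.9715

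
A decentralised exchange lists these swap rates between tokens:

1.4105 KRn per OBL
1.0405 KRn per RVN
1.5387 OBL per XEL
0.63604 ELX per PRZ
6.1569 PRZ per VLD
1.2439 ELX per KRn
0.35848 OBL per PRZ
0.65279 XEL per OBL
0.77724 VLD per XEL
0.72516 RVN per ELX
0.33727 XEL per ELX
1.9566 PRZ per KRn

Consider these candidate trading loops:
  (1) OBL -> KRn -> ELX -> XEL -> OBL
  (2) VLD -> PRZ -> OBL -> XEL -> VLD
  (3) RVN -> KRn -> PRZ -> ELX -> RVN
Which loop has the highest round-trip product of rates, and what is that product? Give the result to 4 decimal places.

1.1198

(1) 1.4105 × 1.2439 × 0.33727 × 1.5387 = 0.91052
(2) 6.1569 × 0.35848 × 0.65279 × 0.77724 = 1.11984
(3) 1.0405 × 1.9566 × 0.63604 × 0.72516 = 0.93899
Highest is cycle (2) at 1.1198 (>1, arbitrage).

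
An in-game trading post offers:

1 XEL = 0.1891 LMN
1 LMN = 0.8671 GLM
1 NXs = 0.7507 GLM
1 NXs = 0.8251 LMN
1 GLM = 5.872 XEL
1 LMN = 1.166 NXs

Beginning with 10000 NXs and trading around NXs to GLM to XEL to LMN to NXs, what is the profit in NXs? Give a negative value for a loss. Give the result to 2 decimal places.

10000 NXs × 0.7507 = 7507 GLM
7507 GLM × 5.872 = 44081.104 XEL
44081.104 XEL × 0.1891 = 8335.7367664 LMN
8335.7367664 LMN × 1.166 = 9719.4690696224 NXs
Net change: 9719.4690696224 − 10000 = -280.5309303776 NXs

-280.53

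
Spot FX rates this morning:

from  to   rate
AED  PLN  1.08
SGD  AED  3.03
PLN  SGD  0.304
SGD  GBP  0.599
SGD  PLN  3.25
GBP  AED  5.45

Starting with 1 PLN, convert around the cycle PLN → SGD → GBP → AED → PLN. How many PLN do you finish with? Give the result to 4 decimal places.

1.0718

1 PLN × 0.304 = 0.304 SGD
0.304 SGD × 0.599 = 0.182096 GBP
0.182096 GBP × 5.45 = 0.9924232 AED
0.9924232 AED × 1.08 = 1.071817056 PLN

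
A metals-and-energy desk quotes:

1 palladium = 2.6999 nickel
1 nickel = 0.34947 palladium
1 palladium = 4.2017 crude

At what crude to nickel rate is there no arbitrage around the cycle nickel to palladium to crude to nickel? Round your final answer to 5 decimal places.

Known legs of the cycle: 0.34947 × 4.2017 = 1.468368099
For no arbitrage the full-cycle product must be 1, so the missing rate is 1 / 1.468368099 ≈ 0.6810281.

0.68103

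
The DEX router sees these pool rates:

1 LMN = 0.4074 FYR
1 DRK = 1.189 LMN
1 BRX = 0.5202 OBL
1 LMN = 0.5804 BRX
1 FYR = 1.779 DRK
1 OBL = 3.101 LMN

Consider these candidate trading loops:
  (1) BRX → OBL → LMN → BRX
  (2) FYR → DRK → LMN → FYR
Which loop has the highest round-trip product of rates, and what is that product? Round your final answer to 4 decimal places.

(1) 0.5202 × 3.101 × 0.5804 = 0.93627
(2) 1.779 × 1.189 × 0.4074 = 0.86175
Highest is cycle (1) at 0.9363 (≤1, no arbitrage).

0.9363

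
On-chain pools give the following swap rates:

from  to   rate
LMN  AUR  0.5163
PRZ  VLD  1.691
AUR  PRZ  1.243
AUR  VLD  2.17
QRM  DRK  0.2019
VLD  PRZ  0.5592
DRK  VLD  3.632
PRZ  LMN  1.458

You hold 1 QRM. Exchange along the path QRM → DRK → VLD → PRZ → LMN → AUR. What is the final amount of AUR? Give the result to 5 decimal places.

1 QRM × 0.2019 = 0.2019 DRK
0.2019 DRK × 3.632 = 0.7333008 VLD
0.7333008 VLD × 0.5592 = 0.41006180736 PRZ
0.41006180736 PRZ × 1.458 = 0.59787011513088 LMN
0.59787011513088 LMN × 0.5163 = 0.308680340442073344 AUR

0.30868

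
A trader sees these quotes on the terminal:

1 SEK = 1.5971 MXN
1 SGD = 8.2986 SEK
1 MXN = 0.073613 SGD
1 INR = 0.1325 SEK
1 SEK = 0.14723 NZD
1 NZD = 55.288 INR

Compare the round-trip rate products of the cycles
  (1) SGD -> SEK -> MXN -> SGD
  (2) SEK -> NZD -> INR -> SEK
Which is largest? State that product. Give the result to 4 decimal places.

1.0786

(1) 8.2986 × 1.5971 × 0.073613 = 0.97564
(2) 0.14723 × 55.288 × 0.1325 = 1.07856
Highest is cycle (2) at 1.0786 (>1, arbitrage).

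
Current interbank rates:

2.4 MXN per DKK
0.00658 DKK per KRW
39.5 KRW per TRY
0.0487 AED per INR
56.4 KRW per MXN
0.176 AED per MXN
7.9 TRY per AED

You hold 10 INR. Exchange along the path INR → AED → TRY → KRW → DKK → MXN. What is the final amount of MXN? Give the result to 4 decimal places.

2.3999

10 INR × 0.0487 = 0.487 AED
0.487 AED × 7.9 = 3.8473 TRY
3.8473 TRY × 39.5 = 151.96835 KRW
151.96835 KRW × 0.00658 = 0.999951743 DKK
0.999951743 DKK × 2.4 = 2.3998841832 MXN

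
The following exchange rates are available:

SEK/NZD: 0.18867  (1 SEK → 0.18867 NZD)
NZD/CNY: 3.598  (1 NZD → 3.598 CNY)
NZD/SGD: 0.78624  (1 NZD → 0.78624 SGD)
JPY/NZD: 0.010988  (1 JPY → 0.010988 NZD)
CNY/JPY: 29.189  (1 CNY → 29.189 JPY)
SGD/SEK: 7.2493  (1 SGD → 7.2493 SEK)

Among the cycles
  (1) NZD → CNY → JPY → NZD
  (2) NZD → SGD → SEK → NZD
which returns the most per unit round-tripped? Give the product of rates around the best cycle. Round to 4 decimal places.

(1) 3.598 × 29.189 × 0.010988 = 1.15398
(2) 0.78624 × 7.2493 × 0.18867 = 1.07536
Highest is cycle (1) at 1.1540 (>1, arbitrage).

1.1540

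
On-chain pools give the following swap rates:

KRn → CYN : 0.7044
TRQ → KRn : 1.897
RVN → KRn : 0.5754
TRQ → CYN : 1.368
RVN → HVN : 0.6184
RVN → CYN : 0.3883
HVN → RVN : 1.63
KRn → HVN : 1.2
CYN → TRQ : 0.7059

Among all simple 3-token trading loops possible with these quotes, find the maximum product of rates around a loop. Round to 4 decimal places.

1.1255

HVN→RVN→KRn→HVN: 1.63 × 0.5754 × 1.2 = 1.12548
CYN→TRQ→KRn→CYN: 0.7059 × 1.897 × 0.7044 = 0.94326
Maximum is HVN→RVN→KRn→HVN at 1.1255; arbitrage exists.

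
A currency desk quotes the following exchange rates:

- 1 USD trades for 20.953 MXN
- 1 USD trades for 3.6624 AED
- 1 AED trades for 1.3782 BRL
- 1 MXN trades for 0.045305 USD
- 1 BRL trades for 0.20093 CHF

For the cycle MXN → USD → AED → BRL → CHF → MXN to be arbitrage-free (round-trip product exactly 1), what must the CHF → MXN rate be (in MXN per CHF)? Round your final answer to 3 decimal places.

Known legs of the cycle: 0.045305 × 3.6624 × 1.3782 × 0.20093 = 0.045948246248045232
For no arbitrage the full-cycle product must be 1, so the missing rate is 1 / 0.045948246248045232 ≈ 21.76362.

21.764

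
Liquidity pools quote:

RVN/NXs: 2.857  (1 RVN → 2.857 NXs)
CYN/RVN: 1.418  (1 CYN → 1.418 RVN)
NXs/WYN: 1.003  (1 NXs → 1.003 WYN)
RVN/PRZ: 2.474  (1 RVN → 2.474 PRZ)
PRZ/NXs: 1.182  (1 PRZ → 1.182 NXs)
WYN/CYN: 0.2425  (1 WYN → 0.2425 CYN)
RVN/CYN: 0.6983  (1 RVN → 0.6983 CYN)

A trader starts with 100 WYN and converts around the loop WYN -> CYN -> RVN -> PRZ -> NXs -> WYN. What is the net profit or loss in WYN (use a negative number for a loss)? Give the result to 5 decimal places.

0.85701

100 WYN × 0.2425 = 24.25 CYN
24.25 CYN × 1.418 = 34.3865 RVN
34.3865 RVN × 2.474 = 85.072201 PRZ
85.072201 PRZ × 1.182 = 100.555341582 NXs
100.555341582 NXs × 1.003 = 100.857007606746 WYN
Net change: 100.857007606746 − 100 = 0.857007606746 WYN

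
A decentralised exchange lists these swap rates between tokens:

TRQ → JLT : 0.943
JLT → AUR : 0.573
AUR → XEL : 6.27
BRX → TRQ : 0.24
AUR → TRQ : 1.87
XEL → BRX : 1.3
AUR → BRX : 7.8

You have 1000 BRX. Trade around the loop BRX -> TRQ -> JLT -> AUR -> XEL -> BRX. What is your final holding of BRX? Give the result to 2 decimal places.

1057.03

1000 BRX × 0.24 = 240 TRQ
240 TRQ × 0.943 = 226.32 JLT
226.32 JLT × 0.573 = 129.68136 AUR
129.68136 AUR × 6.27 = 813.1021272 XEL
813.1021272 XEL × 1.3 = 1057.03276536 BRX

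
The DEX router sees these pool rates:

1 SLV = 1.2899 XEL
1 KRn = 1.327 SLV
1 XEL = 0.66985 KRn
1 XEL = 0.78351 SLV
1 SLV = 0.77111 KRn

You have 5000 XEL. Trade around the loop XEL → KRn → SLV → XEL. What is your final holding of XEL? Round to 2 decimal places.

5732.90

5000 XEL × 0.66985 = 3349.25 KRn
3349.25 KRn × 1.327 = 4444.45475 SLV
4444.45475 SLV × 1.2899 = 5732.902182025 XEL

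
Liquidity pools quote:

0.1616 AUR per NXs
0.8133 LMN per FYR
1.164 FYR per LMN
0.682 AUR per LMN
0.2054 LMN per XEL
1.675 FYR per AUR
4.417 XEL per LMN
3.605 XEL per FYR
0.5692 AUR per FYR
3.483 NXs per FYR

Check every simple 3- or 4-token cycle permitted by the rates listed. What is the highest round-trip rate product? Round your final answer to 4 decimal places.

NXs→AUR→FYR→NXs: 0.1616 × 1.675 × 3.483 = 0.94278
AUR→FYR→LMN→AUR: 1.675 × 0.8133 × 0.682 = 0.92907
FYR→XEL→LMN→FYR: 3.605 × 0.2054 × 1.164 = 0.86190
AUR→FYR→XEL→LMN→AUR: 1.675 × 3.605 × 0.2054 × 0.682 = 0.84587
Maximum is NXs→AUR→FYR→NXs at 0.9428; no arbitrage — every cycle loses value.

0.9428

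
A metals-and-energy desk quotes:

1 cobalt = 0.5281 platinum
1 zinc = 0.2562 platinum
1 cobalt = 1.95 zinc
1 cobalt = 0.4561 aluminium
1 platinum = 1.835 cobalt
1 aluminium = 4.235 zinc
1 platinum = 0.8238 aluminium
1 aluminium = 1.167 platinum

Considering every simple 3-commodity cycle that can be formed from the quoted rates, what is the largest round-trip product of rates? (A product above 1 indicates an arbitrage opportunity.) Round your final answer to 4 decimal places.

0.9767

platinum→cobalt→aluminium→platinum: 1.835 × 0.4561 × 1.167 = 0.97671
zinc→platinum→cobalt→zinc: 0.2562 × 1.835 × 1.95 = 0.91675
zinc→platinum→aluminium→zinc: 0.2562 × 0.8238 × 4.235 = 0.89383
Maximum is platinum→cobalt→aluminium→platinum at 0.9767; no arbitrage — every cycle loses value.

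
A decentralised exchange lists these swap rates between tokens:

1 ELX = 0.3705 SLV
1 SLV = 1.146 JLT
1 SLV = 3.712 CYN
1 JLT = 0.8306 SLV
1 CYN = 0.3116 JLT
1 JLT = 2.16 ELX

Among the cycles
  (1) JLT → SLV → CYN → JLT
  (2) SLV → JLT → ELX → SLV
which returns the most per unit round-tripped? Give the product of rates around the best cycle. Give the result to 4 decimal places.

0.9607

(1) 0.8306 × 3.712 × 0.3116 = 0.96072
(2) 1.146 × 2.16 × 0.3705 = 0.91712
Highest is cycle (1) at 0.9607 (≤1, no arbitrage).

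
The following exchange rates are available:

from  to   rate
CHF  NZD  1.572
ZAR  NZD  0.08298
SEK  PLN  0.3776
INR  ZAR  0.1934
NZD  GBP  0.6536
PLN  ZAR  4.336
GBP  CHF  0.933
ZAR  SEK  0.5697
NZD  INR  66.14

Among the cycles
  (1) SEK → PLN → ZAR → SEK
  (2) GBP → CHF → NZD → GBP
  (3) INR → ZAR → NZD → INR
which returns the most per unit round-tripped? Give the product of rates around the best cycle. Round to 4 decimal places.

1.0614

(1) 0.3776 × 4.336 × 0.5697 = 0.93275
(2) 0.933 × 1.572 × 0.6536 = 0.95862
(3) 0.1934 × 0.08298 × 66.14 = 1.06144
Highest is cycle (3) at 1.0614 (>1, arbitrage).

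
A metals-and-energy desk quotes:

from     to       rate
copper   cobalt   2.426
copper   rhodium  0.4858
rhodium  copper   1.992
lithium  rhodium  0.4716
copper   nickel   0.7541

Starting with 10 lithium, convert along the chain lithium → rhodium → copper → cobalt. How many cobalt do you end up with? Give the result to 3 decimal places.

10 lithium × 0.4716 = 4.716 rhodium
4.716 rhodium × 1.992 = 9.394272 copper
9.394272 copper × 2.426 = 22.790503872 cobalt

22.791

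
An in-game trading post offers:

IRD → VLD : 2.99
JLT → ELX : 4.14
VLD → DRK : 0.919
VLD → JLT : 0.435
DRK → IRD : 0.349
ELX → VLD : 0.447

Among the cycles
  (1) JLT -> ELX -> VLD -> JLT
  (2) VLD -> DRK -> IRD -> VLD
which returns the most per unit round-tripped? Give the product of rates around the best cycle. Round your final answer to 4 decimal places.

(1) 4.14 × 0.447 × 0.435 = 0.80500
(2) 0.919 × 0.349 × 2.99 = 0.95899
Highest is cycle (2) at 0.9590 (≤1, no arbitrage).

0.9590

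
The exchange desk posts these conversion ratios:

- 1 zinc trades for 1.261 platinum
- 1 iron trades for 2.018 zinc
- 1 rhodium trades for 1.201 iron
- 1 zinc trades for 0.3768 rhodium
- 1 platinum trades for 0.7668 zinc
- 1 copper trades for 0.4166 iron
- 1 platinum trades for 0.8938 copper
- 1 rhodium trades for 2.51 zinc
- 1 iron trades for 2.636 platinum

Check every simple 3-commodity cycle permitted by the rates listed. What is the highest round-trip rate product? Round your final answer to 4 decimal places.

iron→platinum→copper→iron: 2.636 × 0.8938 × 0.4166 = 0.98153
iron→zinc→rhodium→iron: 2.018 × 0.3768 × 1.201 = 0.91322
Maximum is iron→platinum→copper→iron at 0.9815; no arbitrage — every cycle loses value.

0.9815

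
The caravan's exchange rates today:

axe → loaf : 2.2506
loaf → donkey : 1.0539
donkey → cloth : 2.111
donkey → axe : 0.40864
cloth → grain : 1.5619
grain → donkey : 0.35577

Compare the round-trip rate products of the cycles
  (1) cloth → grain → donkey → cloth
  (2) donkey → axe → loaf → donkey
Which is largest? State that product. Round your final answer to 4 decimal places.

1.1730

(1) 1.5619 × 0.35577 × 2.111 = 1.17303
(2) 0.40864 × 2.2506 × 1.0539 = 0.96926
Highest is cycle (1) at 1.1730 (>1, arbitrage).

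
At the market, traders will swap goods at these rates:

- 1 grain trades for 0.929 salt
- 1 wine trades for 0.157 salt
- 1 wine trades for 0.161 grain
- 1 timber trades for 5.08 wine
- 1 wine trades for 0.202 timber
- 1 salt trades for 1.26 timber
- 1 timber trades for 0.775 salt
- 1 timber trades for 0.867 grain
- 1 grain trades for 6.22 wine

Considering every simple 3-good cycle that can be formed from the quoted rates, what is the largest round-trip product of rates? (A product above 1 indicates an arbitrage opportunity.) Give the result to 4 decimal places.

grain→wine→timber→grain: 6.22 × 0.202 × 0.867 = 1.08933
salt→timber→grain→salt: 1.26 × 0.867 × 0.929 = 1.01486
salt→timber→wine→salt: 1.26 × 5.08 × 0.157 = 1.00493
Maximum is grain→wine→timber→grain at 1.0893; arbitrage exists.

1.0893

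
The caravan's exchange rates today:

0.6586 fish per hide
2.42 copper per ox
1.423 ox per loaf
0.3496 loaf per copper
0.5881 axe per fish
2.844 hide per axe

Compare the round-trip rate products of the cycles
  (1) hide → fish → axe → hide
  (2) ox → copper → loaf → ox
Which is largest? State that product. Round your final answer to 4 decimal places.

1.2039

(1) 0.6586 × 0.5881 × 2.844 = 1.10155
(2) 2.42 × 0.3496 × 1.423 = 1.20390
Highest is cycle (2) at 1.2039 (>1, arbitrage).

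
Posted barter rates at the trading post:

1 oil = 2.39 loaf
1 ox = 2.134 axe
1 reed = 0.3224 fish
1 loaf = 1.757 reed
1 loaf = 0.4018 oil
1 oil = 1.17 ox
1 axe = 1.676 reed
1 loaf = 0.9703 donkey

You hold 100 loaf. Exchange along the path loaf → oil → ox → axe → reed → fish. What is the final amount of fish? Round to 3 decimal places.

100 loaf × 0.4018 = 40.18 oil
40.18 oil × 1.17 = 47.0106 ox
47.0106 ox × 2.134 = 100.3206204 axe
100.3206204 axe × 1.676 = 168.1373597904 reed
168.1373597904 reed × 0.3224 = 54.20748479642496 fish

54.207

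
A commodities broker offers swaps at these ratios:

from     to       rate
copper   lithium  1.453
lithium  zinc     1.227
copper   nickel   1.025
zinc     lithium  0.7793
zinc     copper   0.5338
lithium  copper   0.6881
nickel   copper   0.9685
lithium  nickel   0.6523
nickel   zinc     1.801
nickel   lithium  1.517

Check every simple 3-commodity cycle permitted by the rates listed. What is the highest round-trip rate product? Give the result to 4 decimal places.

1.0699

copper→nickel→lithium→copper: 1.025 × 1.517 × 0.6881 = 1.06994
copper→nickel→zinc→copper: 1.025 × 1.801 × 0.5338 = 0.98541
copper→lithium→zinc→copper: 1.453 × 1.227 × 0.5338 = 0.95168
copper→lithium→nickel→copper: 1.453 × 0.6523 × 0.9685 = 0.91794
nickel→zinc→lithium→nickel: 1.801 × 0.7793 × 0.6523 = 0.91552
Maximum is copper→nickel→lithium→copper at 1.0699; arbitrage exists.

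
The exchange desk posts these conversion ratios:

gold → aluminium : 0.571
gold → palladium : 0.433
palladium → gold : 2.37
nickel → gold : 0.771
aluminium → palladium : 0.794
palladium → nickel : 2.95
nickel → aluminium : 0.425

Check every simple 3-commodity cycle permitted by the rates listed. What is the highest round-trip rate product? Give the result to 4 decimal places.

1.0745

gold→aluminium→palladium→gold: 0.571 × 0.794 × 2.37 = 1.07450
aluminium→palladium→nickel→aluminium: 0.794 × 2.95 × 0.425 = 0.99548
gold→palladium→nickel→gold: 0.433 × 2.95 × 0.771 = 0.98484
Maximum is gold→aluminium→palladium→gold at 1.0745; arbitrage exists.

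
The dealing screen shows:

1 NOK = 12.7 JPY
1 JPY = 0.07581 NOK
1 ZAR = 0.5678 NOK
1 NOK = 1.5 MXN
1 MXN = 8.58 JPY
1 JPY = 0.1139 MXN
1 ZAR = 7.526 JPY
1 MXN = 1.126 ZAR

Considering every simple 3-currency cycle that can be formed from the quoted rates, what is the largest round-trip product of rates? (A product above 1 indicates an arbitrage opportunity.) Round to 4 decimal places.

JPY→NOK→MXN→JPY: 0.07581 × 1.5 × 8.58 = 0.97567
JPY→MXN→ZAR→JPY: 0.1139 × 1.126 × 7.526 = 0.96522
NOK→MXN→ZAR→NOK: 1.5 × 1.126 × 0.5678 = 0.95901
Maximum is JPY→NOK→MXN→JPY at 0.9757; no arbitrage — every cycle loses value.

0.9757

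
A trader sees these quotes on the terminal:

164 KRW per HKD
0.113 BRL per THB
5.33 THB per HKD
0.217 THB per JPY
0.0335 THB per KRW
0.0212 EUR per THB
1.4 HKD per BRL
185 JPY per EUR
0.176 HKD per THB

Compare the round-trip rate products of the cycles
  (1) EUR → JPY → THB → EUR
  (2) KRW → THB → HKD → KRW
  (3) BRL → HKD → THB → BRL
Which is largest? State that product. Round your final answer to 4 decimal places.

(1) 185 × 0.217 × 0.0212 = 0.85107
(2) 0.0335 × 0.176 × 164 = 0.96694
(3) 1.4 × 5.33 × 0.113 = 0.84321
Highest is cycle (2) at 0.9669 (≤1, no arbitrage).

0.9669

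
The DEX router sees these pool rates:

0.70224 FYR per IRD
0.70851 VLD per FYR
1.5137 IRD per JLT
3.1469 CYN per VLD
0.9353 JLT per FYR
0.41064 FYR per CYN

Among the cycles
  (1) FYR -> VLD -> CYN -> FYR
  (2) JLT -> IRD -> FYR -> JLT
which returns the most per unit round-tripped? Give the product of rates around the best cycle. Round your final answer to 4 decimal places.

0.9942

(1) 0.70851 × 3.1469 × 0.41064 = 0.91557
(2) 1.5137 × 0.70224 × 0.9353 = 0.99421
Highest is cycle (2) at 0.9942 (≤1, no arbitrage).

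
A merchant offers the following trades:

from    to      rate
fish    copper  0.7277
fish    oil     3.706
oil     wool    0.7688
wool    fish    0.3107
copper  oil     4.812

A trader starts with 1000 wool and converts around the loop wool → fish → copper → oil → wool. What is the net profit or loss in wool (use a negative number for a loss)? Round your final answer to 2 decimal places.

1000 wool × 0.3107 = 310.7 fish
310.7 fish × 0.7277 = 226.09639 copper
226.09639 copper × 4.812 = 1087.97582868 oil
1087.97582868 oil × 0.7688 = 836.435817089184 wool
Net change: 836.435817089184 − 1000 = -163.564182910816 wool

-163.56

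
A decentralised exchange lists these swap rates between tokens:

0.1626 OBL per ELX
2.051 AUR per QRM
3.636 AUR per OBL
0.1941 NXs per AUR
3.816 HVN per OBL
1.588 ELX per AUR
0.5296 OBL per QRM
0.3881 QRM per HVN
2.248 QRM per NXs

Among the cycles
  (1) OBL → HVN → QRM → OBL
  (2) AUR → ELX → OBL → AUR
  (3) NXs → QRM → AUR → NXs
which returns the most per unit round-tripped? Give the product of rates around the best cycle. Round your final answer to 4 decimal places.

0.9388

(1) 3.816 × 0.3881 × 0.5296 = 0.78433
(2) 1.588 × 0.1626 × 3.636 = 0.93885
(3) 2.248 × 2.051 × 0.1941 = 0.89493
Highest is cycle (2) at 0.9388 (≤1, no arbitrage).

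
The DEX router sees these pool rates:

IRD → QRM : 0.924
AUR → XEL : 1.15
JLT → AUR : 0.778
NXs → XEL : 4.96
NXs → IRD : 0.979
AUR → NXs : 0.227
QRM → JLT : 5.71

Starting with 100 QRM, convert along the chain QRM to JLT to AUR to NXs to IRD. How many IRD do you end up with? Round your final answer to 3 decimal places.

98.724

100 QRM × 5.71 = 571 JLT
571 JLT × 0.778 = 444.238 AUR
444.238 AUR × 0.227 = 100.842026 NXs
100.842026 NXs × 0.979 = 98.724343454 IRD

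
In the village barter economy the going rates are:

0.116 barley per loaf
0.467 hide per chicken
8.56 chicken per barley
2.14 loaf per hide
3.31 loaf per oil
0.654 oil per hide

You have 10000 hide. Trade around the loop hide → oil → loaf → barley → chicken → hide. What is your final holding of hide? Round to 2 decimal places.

10000 hide × 0.654 = 6540 oil
6540 oil × 3.31 = 21647.4 loaf
21647.4 loaf × 0.116 = 2511.0984 barley
2511.0984 barley × 8.56 = 21495.002304 chicken
21495.002304 chicken × 0.467 = 10038.166075968 hide

10038.17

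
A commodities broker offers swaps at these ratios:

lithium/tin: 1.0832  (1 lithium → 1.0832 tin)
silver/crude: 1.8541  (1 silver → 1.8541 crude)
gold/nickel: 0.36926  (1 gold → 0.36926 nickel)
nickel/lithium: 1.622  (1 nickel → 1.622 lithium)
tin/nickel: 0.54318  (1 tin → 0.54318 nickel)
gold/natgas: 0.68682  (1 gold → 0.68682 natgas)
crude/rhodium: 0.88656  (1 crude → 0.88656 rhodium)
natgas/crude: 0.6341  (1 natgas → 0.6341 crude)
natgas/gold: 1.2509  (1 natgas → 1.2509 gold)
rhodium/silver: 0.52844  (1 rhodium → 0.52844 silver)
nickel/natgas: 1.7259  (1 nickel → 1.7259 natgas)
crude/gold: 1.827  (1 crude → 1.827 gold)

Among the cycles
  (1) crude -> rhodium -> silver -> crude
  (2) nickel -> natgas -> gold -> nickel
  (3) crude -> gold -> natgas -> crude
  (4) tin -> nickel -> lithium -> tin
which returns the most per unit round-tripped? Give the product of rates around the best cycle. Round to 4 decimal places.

0.9543

(1) 0.88656 × 0.52844 × 1.8541 = 0.86863
(2) 1.7259 × 1.2509 × 0.36926 = 0.79721
(3) 1.827 × 0.68682 × 0.6341 = 0.79568
(4) 0.54318 × 1.622 × 1.0832 = 0.95434
Highest is cycle (4) at 0.9543 (≤1, no arbitrage).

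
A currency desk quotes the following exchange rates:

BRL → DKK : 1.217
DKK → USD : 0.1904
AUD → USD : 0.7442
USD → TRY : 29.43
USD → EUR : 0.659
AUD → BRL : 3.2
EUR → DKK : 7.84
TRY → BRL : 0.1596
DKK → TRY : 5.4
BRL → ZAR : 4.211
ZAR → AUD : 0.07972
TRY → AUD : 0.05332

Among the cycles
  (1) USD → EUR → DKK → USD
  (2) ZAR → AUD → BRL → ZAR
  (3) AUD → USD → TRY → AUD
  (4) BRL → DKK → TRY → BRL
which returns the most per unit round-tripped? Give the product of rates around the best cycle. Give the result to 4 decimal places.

1.1678

(1) 0.659 × 7.84 × 0.1904 = 0.98371
(2) 0.07972 × 3.2 × 4.211 = 1.07424
(3) 0.7442 × 29.43 × 0.05332 = 1.16780
(4) 1.217 × 5.4 × 0.1596 = 1.04886
Highest is cycle (3) at 1.1678 (>1, arbitrage).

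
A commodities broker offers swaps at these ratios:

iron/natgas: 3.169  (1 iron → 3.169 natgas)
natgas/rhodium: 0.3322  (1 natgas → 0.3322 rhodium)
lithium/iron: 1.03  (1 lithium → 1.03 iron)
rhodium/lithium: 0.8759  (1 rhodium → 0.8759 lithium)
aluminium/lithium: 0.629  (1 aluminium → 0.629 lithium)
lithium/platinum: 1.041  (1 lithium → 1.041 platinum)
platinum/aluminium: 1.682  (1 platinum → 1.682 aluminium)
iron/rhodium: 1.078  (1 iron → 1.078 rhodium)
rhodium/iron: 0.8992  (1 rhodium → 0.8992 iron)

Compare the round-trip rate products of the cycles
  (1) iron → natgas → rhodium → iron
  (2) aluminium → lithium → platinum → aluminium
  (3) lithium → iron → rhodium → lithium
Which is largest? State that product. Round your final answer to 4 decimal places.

(1) 3.169 × 0.3322 × 0.8992 = 0.94663
(2) 0.629 × 1.041 × 1.682 = 1.10136
(3) 1.03 × 1.078 × 0.8759 = 0.97255
Highest is cycle (2) at 1.1014 (>1, arbitrage).

1.1014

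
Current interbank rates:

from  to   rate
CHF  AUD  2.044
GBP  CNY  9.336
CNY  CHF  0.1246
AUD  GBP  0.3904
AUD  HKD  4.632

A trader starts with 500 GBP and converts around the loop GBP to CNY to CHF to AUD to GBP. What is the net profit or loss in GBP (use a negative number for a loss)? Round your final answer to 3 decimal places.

-35.870

500 GBP × 9.336 = 4668 CNY
4668 CNY × 0.1246 = 581.6328 CHF
581.6328 CHF × 2.044 = 1188.8574432 AUD
1188.8574432 AUD × 0.3904 = 464.12994582528 GBP
Net change: 464.12994582528 − 500 = -35.87005417472 GBP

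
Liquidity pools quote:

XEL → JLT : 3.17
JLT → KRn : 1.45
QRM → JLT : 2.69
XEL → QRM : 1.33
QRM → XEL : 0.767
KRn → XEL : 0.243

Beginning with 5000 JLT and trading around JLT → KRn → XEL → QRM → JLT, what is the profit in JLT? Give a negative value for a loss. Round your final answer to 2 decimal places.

1303.01

5000 JLT × 1.45 = 7250 KRn
7250 KRn × 0.243 = 1761.75 XEL
1761.75 XEL × 1.33 = 2343.1275 QRM
2343.1275 QRM × 2.69 = 6303.012975 JLT
Net change: 6303.012975 − 5000 = 1303.012975 JLT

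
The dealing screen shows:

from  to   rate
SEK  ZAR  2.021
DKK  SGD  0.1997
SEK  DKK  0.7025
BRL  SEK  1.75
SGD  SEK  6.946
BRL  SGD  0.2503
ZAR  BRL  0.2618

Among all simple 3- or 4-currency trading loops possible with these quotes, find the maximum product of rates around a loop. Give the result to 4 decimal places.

SEK→DKK→SGD→SEK: 0.7025 × 0.1997 × 6.946 = 0.97445
SEK→ZAR→BRL→SEK: 2.021 × 0.2618 × 1.75 = 0.92592
SEK→ZAR→BRL→SGD→SEK: 2.021 × 0.2618 × 0.2503 × 6.946 = 0.91988
Maximum is SEK→DKK→SGD→SEK at 0.9744; no arbitrage — every cycle loses value.

0.9744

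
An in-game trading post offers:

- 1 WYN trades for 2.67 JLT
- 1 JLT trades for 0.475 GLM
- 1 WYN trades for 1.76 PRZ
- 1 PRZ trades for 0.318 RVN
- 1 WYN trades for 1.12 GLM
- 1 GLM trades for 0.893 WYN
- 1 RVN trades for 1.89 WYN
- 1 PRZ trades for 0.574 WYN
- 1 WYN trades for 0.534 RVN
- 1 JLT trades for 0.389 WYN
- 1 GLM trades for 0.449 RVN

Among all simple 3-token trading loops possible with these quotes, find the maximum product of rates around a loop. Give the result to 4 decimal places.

1.1325

JLT→GLM→WYN→JLT: 0.475 × 0.893 × 2.67 = 1.13255
RVN→WYN→PRZ→RVN: 1.89 × 1.76 × 0.318 = 1.05780
GLM→RVN→WYN→GLM: 0.449 × 1.89 × 1.12 = 0.95044
Maximum is JLT→GLM→WYN→JLT at 1.1325; arbitrage exists.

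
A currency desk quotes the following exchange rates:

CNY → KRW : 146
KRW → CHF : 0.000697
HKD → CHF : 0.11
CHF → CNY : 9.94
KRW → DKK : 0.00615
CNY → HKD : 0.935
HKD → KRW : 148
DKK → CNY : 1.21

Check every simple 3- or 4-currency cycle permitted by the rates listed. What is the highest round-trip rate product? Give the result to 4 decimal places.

CNY→KRW→DKK→CNY: 146 × 0.00615 × 1.21 = 1.08646
CNY→HKD→KRW→DKK→CNY: 0.935 × 148 × 0.00615 × 1.21 = 1.02975
CNY→HKD→CHF→CNY: 0.935 × 0.11 × 9.94 = 1.02233
CNY→KRW→CHF→CNY: 146 × 0.000697 × 9.94 = 1.01151
CNY→HKD→KRW→CHF→CNY: 0.935 × 148 × 0.000697 × 9.94 = 0.95872
Maximum is CNY→KRW→DKK→CNY at 1.0865; arbitrage exists.

1.0865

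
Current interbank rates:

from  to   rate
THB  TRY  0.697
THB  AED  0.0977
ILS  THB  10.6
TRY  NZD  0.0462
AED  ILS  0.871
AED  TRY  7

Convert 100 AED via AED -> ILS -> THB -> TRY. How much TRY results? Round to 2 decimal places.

643.51

100 AED × 0.871 = 87.1 ILS
87.1 ILS × 10.6 = 923.26 THB
923.26 THB × 0.697 = 643.51222 TRY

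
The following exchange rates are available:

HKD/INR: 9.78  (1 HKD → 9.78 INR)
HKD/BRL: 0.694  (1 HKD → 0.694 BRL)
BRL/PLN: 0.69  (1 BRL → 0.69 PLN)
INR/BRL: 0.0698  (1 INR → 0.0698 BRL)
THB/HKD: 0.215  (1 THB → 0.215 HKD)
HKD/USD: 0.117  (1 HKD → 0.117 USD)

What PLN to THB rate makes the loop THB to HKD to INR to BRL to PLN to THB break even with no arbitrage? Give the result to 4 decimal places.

Known legs of the cycle: 0.215 × 9.78 × 0.0698 × 0.69 = 0.1012702374
For no arbitrage the full-cycle product must be 1, so the missing rate is 1 / 0.1012702374 ≈ 9.874570.

9.8746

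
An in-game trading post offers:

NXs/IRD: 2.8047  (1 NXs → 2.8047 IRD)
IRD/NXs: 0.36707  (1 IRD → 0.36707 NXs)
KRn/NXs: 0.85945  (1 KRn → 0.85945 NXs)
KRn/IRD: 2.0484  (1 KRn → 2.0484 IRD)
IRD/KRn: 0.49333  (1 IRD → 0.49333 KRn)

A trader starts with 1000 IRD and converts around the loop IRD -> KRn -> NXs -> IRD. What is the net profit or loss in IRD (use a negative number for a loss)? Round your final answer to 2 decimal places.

1000 IRD × 0.49333 = 493.33 KRn
493.33 KRn × 0.85945 = 423.9924685 NXs
423.9924685 NXs × 2.8047 = 1189.17167640195 IRD
Net change: 1189.17167640195 − 1000 = 189.17167640195 IRD

189.17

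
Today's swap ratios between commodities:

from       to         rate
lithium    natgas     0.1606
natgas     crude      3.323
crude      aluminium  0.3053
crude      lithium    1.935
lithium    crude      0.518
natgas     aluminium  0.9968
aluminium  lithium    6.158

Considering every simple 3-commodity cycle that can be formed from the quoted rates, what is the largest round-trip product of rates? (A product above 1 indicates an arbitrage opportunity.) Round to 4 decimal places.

crude→lithium→natgas→crude: 1.935 × 0.1606 × 3.323 = 1.03266
lithium→natgas→aluminium→lithium: 0.1606 × 0.9968 × 6.158 = 0.98581
crude→aluminium→lithium→crude: 0.3053 × 6.158 × 0.518 = 0.97386
Maximum is crude→lithium→natgas→crude at 1.0327; arbitrage exists.

1.0327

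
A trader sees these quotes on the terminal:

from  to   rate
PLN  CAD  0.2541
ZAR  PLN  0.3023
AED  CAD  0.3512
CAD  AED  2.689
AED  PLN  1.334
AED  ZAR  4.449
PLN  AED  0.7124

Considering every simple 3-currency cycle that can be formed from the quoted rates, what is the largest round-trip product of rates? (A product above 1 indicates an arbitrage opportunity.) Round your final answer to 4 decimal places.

0.9581

AED→ZAR→PLN→AED: 4.449 × 0.3023 × 0.7124 = 0.95813
CAD→AED→PLN→CAD: 2.689 × 1.334 × 0.2541 = 0.91149
Maximum is AED→ZAR→PLN→AED at 0.9581; no arbitrage — every cycle loses value.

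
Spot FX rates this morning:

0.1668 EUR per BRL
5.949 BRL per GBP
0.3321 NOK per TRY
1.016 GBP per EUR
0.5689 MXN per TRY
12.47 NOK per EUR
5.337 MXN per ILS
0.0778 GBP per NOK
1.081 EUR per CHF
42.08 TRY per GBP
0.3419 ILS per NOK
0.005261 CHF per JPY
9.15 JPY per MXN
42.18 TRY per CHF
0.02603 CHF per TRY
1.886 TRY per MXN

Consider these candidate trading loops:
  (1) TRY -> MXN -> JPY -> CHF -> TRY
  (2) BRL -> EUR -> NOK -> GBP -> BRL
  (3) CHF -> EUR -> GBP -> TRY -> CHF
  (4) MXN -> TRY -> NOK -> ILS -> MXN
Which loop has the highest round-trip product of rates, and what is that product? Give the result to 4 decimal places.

(1) 0.5689 × 9.15 × 0.005261 × 42.18 = 1.15513
(2) 0.1668 × 12.47 × 0.0778 × 5.949 = 0.96269
(3) 1.081 × 1.016 × 42.08 × 0.02603 = 1.20301
(4) 1.886 × 0.3321 × 0.3419 × 5.337 = 1.14290
Highest is cycle (3) at 1.2030 (>1, arbitrage).

1.2030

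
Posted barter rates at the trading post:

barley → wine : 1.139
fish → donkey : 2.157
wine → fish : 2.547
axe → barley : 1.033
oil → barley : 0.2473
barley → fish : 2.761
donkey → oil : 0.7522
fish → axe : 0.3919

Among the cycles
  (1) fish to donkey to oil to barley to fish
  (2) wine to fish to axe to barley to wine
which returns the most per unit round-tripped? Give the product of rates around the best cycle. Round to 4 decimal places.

(1) 2.157 × 0.7522 × 0.2473 × 2.761 = 1.10783
(2) 2.547 × 0.3919 × 1.033 × 1.139 = 1.17443
Highest is cycle (2) at 1.1744 (>1, arbitrage).

1.1744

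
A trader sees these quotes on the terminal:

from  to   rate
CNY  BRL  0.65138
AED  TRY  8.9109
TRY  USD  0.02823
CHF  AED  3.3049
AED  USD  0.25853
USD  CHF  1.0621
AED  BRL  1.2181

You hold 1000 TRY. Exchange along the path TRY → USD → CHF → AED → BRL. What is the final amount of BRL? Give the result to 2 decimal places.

1000 TRY × 0.02823 = 28.23 USD
28.23 USD × 1.0621 = 29.983083 CHF
29.983083 CHF × 3.3049 = 99.0910910067 AED
99.0910910067 AED × 1.2181 = 120.70285795526127 BRL

120.70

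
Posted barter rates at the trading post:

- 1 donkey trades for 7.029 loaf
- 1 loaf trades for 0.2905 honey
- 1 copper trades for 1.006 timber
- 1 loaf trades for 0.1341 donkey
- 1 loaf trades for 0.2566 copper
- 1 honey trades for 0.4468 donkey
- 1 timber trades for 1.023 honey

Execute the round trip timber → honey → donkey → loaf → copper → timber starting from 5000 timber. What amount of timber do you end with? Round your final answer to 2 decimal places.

5000 timber × 1.023 = 5115 honey
5115 honey × 0.4468 = 2285.382 donkey
2285.382 donkey × 7.029 = 16063.950078 loaf
16063.950078 loaf × 0.2566 = 4122.0095900148 copper
4122.0095900148 copper × 1.006 = 4146.7416475548888 timber

4146.74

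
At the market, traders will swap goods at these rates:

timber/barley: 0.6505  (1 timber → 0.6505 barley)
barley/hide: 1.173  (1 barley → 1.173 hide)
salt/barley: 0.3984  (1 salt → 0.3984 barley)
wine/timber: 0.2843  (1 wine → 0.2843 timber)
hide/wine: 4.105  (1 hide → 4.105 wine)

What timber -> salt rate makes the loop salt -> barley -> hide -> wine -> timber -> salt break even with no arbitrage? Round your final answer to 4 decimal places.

1.8335

Known legs of the cycle: 0.3984 × 1.173 × 4.105 × 0.2843 = 0.5453902415448
For no arbitrage the full-cycle product must be 1, so the missing rate is 1 / 0.5453902415448 ≈ 1.833549.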